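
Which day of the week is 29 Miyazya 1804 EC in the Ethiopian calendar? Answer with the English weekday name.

In the Gregorian calendar this is 6 May 1812 (JDN 2383005).
Since JDN mod 7 = 2 (0 = Monday), the day is Wednesday.

Wednesday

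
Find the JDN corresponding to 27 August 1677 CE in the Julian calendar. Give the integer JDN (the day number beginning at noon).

Equivalently 6 September 1677 (Gregorian).
JDN 2299161 is 15 October 1582 CE (Gregorian); the target day is +34660 days from there, so JDN = 2333821.

2333821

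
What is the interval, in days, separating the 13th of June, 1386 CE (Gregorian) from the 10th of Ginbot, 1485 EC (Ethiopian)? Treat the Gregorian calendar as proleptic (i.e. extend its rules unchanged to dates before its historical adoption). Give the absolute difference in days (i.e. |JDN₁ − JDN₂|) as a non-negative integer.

39051

First date → JDN 2227450; second date → JDN 2266501.
The interval is |2227450 − 2266501| = 39051 days.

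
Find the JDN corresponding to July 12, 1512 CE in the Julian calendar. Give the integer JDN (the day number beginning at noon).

In the proleptic Gregorian calendar the same day is 22 July 1512.
JDN 2400001 is 17 November 1858 CE (Gregorian), MJD 0; the target day is −126492 days from there, so JDN = 2273509.

2273509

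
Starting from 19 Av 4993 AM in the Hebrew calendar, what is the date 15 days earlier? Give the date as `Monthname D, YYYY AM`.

Av 4, 4993 AM

The starting date is JDN 2171619; 2171619 − 15 = 2171604.
JDN 2171604 corresponds to Av 4, 4993 AM.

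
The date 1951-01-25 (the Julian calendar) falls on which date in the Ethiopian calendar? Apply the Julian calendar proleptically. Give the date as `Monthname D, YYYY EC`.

The source date corresponds to 7 February 1951 in the Gregorian calendar (JDN 2433685).
That day falls on 30 Tir 1943 EC in the Ethiopian calendar.

Tir 30, 1943 EC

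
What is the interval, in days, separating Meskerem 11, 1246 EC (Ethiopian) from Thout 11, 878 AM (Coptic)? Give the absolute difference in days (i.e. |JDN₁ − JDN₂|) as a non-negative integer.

JDN of the first date = 2178967.
JDN of the second date = 2145364.
|2145364 − 2178967| = 33603.

33603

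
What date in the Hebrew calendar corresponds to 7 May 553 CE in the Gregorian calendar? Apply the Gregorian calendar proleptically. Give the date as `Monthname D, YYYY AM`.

Iyar 5, 4313 AM

Julian Day Number of the source date = 1923166.
Converting JDN 1923166 to the Hebrew calendar gives 5 Iyar 4313 AM.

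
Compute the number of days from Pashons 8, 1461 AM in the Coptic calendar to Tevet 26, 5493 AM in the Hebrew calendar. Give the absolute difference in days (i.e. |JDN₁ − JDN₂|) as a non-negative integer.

4504

First date → JDN 2358542; second date → JDN 2354038.
The interval is |2358542 − 2354038| = 4504 days.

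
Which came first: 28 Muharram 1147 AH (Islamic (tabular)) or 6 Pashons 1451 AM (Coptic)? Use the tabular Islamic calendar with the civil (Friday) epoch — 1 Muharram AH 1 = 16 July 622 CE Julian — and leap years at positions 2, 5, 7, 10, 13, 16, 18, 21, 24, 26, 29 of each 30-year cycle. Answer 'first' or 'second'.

first

Converting both to JDN: 2354571 vs 2354887; the smaller is the first.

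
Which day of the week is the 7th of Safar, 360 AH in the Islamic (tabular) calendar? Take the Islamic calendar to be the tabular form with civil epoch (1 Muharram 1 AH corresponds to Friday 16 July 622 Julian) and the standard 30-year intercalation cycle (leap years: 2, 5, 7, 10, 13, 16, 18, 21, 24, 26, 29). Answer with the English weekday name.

Equivalently 15 December 970 Gregorian, JDN 2075694.
Since JDN mod 7 = 5 (0 = Monday), the day is Saturday.

Saturday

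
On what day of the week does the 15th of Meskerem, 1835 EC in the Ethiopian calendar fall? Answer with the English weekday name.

In the Gregorian calendar this is 24 September 1842 (JDN 2394103).
2394103 ≡ 5 (mod 7); counting from Monday = 0 gives Saturday.

Saturday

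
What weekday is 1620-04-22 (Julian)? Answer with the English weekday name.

Saturday

In the Gregorian calendar this is 2 May 1620 (JDN 2312875).
Since JDN mod 7 = 5 (0 = Monday), the day is Saturday.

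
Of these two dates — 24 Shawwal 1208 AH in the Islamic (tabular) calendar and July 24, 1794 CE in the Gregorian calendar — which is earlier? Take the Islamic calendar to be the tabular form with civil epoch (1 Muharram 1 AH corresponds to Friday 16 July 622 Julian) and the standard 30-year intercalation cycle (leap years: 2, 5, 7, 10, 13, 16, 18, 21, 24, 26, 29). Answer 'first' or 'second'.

first

First date → JDN 2376450; second date → JDN 2376510.
JDN 2376450 < JDN 2376510, so the first date is earlier.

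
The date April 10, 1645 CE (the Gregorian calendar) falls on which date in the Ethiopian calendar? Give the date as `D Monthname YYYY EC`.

5 Miyazya 1637 EC

Both dates share Julian Day Number 2321984; in the Ethiopian calendar that is 5 Miyazya 1637 EC.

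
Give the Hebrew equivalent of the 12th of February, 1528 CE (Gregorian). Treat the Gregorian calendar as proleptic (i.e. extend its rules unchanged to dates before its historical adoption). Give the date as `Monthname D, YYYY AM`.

Julian Day Number of the source date = 2279192.
Converting JDN 2279192 to the Hebrew calendar gives 12 Adar I 5288 AM.

Adar I 12, 5288 AM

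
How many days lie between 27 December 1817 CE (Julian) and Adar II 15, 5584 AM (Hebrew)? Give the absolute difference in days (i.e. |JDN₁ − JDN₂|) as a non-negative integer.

JDN of the first date = 2385078.
JDN of the second date = 2387336.
|2387336 − 2385078| = 2258.

2258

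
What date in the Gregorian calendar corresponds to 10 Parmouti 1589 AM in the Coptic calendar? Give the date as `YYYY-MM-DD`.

1873-04-17

Both dates share Julian Day Number 2405266; in the Gregorian calendar that is 17 April 1873 CE.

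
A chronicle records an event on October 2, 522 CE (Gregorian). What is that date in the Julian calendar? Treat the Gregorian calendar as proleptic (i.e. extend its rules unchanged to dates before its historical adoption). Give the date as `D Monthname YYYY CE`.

The Julian–Gregorian offset here is 2 days (Julian trailing).
2 October 522 Gregorian − 2 days → 30 September 522 Julian.

30 September 522 CE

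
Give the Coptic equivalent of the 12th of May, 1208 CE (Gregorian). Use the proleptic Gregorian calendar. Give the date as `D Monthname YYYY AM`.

10 Pashons 924 AM

Julian Day Number of the source date = 2162405.
Converting JDN 2162405 to the Coptic calendar gives 10 Pashons 924 AM.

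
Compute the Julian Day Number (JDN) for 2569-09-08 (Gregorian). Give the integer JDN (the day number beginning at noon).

2659619

JDN 2299161 is 15 October 1582 CE (Gregorian); the target day is +360458 days from there, so JDN = 2659619.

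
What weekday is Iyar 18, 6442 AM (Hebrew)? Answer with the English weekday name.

Equivalently 18 May 2682 Gregorian, JDN 2700778.
Since JDN mod 7 = 3 (0 = Monday), the day is Thursday.

Thursday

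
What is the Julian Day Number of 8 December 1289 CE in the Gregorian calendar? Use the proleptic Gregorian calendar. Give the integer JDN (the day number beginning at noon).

JDN 2451545 is 1 January 2000 CE (Gregorian); the target day is −259345 days from there, so JDN = 2192200.

2192200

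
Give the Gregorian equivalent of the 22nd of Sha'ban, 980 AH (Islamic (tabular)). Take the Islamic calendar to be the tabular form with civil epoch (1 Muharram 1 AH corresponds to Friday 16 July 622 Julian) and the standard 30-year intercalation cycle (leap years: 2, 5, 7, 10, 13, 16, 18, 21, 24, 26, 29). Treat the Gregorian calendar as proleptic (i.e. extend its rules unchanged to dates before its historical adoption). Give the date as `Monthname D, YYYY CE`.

Both dates share Julian Day Number 2295593; in the Gregorian calendar that is 7 January 1573 CE.

January 7, 1573 CE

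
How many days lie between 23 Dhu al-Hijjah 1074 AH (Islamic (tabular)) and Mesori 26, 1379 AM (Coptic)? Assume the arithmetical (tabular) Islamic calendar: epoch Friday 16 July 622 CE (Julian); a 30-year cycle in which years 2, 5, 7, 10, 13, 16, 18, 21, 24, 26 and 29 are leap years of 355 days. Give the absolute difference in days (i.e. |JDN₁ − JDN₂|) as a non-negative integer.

323

JDN of the first date = 2329022.
JDN of the second date = 2328699.
|2328699 − 2329022| = 323.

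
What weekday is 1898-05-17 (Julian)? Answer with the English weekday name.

This is JDN 2414439 (29 May 1898 Gregorian).
2414439 ≡ 6 (mod 7); counting from Monday = 0 gives Sunday.

Sunday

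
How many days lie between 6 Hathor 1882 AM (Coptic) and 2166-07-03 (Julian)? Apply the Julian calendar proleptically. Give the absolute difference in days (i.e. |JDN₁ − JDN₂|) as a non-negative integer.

JDN of the first date = 2512130.
JDN of the second date = 2512373.
|2512373 − 2512130| = 243.

243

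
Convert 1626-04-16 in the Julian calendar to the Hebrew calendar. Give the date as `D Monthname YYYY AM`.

30 Nisan 5386 AM

Both dates share Julian Day Number 2315060; in the Hebrew calendar that is 30 Nisan 5386 AM.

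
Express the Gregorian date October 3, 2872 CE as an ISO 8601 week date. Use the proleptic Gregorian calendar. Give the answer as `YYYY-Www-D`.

2872-W40-1

The weekday is Monday (ISO weekday 1).
That Monday belongs to ISO week 40 of ISO year 2872.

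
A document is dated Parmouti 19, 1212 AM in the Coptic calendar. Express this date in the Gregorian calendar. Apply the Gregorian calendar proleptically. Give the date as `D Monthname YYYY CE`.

23 April 1496 CE

Both dates share Julian Day Number 2267576; in the Gregorian calendar that is 23 April 1496 CE.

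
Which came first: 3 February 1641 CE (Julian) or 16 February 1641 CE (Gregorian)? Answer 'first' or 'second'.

The two dates have Julian Day Numbers 2320467 and 2320470 respectively.
Since 2320467 < 2320470, the first date comes first.

first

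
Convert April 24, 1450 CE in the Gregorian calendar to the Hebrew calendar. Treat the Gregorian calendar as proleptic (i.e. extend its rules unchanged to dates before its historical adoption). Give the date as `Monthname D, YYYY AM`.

Both dates share Julian Day Number 2250775; in the Hebrew calendar that is 3 Iyar 5210 AM.

Iyar 3, 5210 AM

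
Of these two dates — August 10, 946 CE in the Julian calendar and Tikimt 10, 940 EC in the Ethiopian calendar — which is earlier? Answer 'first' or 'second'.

first

Converting both to JDN: 2066806 vs 2067230; the smaller is the first.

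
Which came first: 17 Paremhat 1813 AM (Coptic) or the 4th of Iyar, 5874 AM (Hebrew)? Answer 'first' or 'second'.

The two dates have Julian Day Numbers 2487059 and 2493312 respectively.
Since 2487059 < 2493312, the first date comes first.

first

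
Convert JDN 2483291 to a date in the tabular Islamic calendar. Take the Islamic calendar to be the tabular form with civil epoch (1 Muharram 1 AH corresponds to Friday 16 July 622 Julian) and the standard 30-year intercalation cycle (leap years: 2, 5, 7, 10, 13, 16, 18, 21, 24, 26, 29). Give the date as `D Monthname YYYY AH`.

The Gregorian equivalent of JDN 2483291 is 1 December 2086.
In the tabular Islamic calendar that day is 24 Rabi' al-Thani 1510 AH.

24 Rabi' al-Thani 1510 AH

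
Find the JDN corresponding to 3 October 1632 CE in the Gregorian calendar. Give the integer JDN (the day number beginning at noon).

JDN 2400001 is 17 November 1858 CE (Gregorian), MJD 0; the target day is −82589 days from there, so JDN = 2317412.

2317412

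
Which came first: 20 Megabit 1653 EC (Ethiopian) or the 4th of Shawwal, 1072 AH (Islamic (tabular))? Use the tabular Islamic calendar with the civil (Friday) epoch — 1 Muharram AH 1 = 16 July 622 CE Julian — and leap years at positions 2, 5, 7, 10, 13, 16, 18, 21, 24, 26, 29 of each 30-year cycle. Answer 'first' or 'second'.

first

The two dates have Julian Day Numbers 2327813 and 2328236 respectively.
Since 2327813 < 2328236, the first date comes first.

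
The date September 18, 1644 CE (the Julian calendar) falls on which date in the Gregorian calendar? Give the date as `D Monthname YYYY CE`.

At this point the Julian calendar is 10 days behind the Gregorian.
18 September 1644 Julian + 10 days → 28 September 1644 Gregorian.

28 September 1644 CE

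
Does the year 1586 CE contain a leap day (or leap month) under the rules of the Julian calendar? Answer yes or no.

no

1586 mod 4 = 2, so it is a common year in the Julian calendar.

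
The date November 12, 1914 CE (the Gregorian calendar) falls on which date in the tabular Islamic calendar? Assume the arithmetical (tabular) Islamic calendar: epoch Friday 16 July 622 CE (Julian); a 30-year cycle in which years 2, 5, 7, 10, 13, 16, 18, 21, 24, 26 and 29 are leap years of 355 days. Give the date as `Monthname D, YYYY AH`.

Julian Day Number of the source date = 2420449.
Converting JDN 2420449 to the tabular Islamic calendar gives 23 Dhu al-Hijjah 1332 AH.

Dhu al-Hijjah 23, 1332 AH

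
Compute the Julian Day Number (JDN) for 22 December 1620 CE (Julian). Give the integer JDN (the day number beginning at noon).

2313119

Equivalently 1 January 1621 (Gregorian).
JDN 2451545 is 1 January 2000 CE (Gregorian); the target day is −138426 days from there, so JDN = 2313119.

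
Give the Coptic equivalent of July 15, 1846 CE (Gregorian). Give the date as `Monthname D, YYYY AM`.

Epip 9, 1562 AM

Julian Day Number of the source date = 2395493.
Converting JDN 2395493 to the Coptic calendar gives 9 Epip 1562 AM.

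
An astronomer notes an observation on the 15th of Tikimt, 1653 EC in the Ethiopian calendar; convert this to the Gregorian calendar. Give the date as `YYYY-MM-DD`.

1660-10-22

Julian Day Number of the source date = 2327658.
Converting JDN 2327658 to the Gregorian calendar gives 22 October 1660 CE.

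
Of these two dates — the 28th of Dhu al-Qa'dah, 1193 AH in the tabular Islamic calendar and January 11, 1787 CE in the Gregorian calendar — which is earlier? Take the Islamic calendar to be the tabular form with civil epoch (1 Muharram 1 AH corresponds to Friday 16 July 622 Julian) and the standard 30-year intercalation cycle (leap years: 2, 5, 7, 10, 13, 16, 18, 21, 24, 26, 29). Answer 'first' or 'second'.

first

The two dates have Julian Day Numbers 2371167 and 2373759 respectively.
Since 2371167 < 2373759, the first date comes first.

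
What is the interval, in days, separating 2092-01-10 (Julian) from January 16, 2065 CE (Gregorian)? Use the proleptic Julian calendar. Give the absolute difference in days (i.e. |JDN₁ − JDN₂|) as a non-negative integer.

First date → JDN 2485170; second date → JDN 2475302.
The interval is |2485170 − 2475302| = 9868 days.

9868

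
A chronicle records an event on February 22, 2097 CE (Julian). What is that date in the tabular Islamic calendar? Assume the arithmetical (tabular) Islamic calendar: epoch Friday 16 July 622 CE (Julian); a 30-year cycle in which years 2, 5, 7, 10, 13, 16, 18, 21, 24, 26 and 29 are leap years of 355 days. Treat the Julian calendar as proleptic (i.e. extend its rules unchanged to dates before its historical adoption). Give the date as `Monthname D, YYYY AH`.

Dhu al-Qa'dah 23, 1520 AH

Both dates share Julian Day Number 2487040; in the tabular Islamic calendar that is 23 Dhu al-Qa'dah 1520 AH.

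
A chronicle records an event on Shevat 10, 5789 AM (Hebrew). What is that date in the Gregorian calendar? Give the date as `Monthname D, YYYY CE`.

January 26, 2029 CE

Both dates share Julian Day Number 2462163; in the Gregorian calendar that is 26 January 2029 CE.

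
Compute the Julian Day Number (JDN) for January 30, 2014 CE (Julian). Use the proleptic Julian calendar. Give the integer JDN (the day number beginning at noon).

Equivalently 12 February 2014 (Gregorian).
JDN 2299161 is 15 October 1582 CE (Gregorian); the target day is +157540 days from there, so JDN = 2456701.

2456701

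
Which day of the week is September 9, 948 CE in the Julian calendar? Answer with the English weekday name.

Equivalently 14 September 948 Gregorian, JDN 2067567.
2067567 ≡ 5 (mod 7); counting from Monday = 0 gives Saturday.

Saturday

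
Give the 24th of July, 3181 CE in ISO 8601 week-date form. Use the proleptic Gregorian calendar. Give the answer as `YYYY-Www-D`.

3181-W30-5

The weekday is Friday (ISO weekday 5).
That Friday belongs to ISO week 30 of ISO year 3181.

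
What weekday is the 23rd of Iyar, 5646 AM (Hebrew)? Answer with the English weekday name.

This is JDN 2410055 (28 May 1886 Gregorian).
JDN 2410055 mod 7 = 4, and JDN 0 was a Monday, so this is a Friday.

Friday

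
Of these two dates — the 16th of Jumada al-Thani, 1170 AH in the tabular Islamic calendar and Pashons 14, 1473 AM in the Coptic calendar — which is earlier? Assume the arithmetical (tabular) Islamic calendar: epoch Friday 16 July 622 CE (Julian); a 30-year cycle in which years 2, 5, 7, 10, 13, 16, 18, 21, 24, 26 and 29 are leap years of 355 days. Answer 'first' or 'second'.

first

First date → JDN 2362858; second date → JDN 2362931.
JDN 2362858 < JDN 2362931, so the first date is earlier.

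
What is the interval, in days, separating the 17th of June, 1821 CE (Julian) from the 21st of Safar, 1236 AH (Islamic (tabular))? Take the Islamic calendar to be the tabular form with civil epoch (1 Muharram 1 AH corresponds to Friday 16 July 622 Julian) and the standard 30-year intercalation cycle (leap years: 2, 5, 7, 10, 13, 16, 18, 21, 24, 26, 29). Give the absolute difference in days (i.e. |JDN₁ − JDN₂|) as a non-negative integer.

213

First date → JDN 2386346; second date → JDN 2386133.
The interval is |2386346 − 2386133| = 213 days.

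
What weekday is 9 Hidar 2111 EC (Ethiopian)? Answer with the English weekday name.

Saturday

Equivalently 19 November 2118 Gregorian, JDN 2494966.
Since JDN mod 7 = 5 (0 = Monday), the day is Saturday.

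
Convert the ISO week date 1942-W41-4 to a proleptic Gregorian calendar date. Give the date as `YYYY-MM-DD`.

1942-10-08

ISO week 1 of 1942 is the week containing the first Thursday of 1942.
Week 41, day 4 (Thursday) lands on 1942-10-08.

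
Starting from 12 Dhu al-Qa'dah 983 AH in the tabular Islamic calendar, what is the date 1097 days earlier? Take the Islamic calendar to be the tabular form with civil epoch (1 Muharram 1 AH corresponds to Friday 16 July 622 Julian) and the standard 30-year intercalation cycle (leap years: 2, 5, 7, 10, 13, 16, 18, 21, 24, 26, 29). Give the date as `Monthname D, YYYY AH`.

Shawwal 7, 980 AH

Counting 1097 days back from JDN 2296734 reaches JDN 2295637, which is Shawwal 7, 980 AH.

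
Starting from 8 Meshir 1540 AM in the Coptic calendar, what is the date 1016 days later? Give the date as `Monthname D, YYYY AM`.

Hathor 19, 1543 AM

The starting date is JDN 2387307; 2387307 + 1016 = 2388323.
JDN 2388323 corresponds to Hathor 19, 1543 AM.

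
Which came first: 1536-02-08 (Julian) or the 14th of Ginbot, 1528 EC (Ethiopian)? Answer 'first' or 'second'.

first

Converting both to JDN: 2282120 vs 2282211; the smaller is the first.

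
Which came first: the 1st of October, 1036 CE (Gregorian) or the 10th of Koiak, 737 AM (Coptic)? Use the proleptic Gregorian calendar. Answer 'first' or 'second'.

First date → JDN 2099725; second date → JDN 2093953.
JDN 2093953 < JDN 2099725, so the second date is earlier.

second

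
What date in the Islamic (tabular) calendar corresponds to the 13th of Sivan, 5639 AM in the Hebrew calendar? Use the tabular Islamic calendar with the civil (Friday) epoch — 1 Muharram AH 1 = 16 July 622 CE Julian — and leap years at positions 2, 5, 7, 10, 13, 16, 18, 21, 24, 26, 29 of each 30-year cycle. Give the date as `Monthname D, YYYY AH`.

The source date corresponds to 4 June 1879 in the Gregorian calendar (JDN 2407505).
That day falls on 13 Jumada al-Thani 1296 AH in the tabular Islamic calendar.

Jumada al-Thani 13, 1296 AH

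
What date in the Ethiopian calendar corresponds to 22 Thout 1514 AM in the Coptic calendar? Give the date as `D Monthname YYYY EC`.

Both dates share Julian Day Number 2377674; in the Ethiopian calendar that is 22 Meskerem 1790 EC.

22 Meskerem 1790 EC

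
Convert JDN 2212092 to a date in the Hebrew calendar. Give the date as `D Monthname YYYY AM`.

5 Sivan 5104 AM

The proleptic Gregorian equivalent of JDN 2212092 is 26 May 1344.
In the Hebrew calendar that day is 5 Sivan 5104 AM.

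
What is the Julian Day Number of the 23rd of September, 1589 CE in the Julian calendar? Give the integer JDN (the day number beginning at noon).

2301706

Equivalently 3 October 1589 (Gregorian).
JDN 2400001 is 17 November 1858 CE (Gregorian), MJD 0; the target day is −98295 days from there, so JDN = 2301706.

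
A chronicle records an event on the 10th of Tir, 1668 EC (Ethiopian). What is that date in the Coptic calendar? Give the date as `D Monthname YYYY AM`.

10 Tobi 1392 AM

Julian Day Number of the source date = 2333222.
Converting JDN 2333222 to the Coptic calendar gives 10 Tobi 1392 AM.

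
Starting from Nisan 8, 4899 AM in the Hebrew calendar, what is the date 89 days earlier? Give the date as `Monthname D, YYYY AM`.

JDN of Nisan 8, 4899 AM = 2137147.
2137147 − 89 = 2137058.
JDN 2137058 in the Hebrew calendar is Tevet 7, 4899 AM.

Tevet 7, 4899 AM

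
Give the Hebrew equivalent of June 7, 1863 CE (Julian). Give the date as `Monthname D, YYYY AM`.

Julian Day Number of the source date = 2401676.
Converting JDN 2401676 to the Hebrew calendar gives 2 Tammuz 5623 AM.

Tammuz 2, 5623 AM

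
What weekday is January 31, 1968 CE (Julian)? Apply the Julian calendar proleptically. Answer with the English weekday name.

Tuesday

Equivalently 13 February 1968 Gregorian, JDN 2439900.
2439900 ≡ 1 (mod 7); counting from Monday = 0 gives Tuesday.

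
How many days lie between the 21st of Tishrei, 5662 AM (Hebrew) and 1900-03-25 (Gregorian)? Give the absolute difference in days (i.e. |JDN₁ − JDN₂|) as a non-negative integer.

558

JDN of the first date = 2415662.
JDN of the second date = 2415104.
|2415104 − 2415662| = 558.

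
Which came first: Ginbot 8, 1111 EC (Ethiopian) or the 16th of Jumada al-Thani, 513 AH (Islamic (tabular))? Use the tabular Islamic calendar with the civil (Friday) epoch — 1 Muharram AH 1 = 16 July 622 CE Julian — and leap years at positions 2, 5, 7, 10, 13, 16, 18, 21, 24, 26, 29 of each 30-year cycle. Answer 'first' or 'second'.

First date → JDN 2129895; second date → JDN 2130039.
JDN 2129895 < JDN 2130039, so the first date is earlier.

first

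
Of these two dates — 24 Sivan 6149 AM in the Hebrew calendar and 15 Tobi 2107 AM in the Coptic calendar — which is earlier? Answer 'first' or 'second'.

first

The two dates have Julian Day Numbers 2593793 and 2594380 respectively.
Since 2593793 < 2594380, the first date comes first.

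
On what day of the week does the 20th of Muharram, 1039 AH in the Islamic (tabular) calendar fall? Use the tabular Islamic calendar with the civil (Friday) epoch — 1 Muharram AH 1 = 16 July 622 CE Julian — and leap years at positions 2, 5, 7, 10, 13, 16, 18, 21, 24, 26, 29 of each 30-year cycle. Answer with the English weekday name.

Sunday

This is JDN 2316292 (9 September 1629 Gregorian).
Since JDN mod 7 = 6 (0 = Monday), the day is Sunday.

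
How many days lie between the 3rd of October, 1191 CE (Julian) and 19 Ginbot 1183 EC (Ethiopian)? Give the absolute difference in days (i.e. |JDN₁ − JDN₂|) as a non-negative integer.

142

JDN of the first date = 2156346.
JDN of the second date = 2156204.
|2156204 − 2156346| = 142.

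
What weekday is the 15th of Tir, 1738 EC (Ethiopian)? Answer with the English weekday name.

Friday

In the Gregorian calendar this is 21 January 1746 (JDN 2358794).
2358794 ≡ 4 (mod 7); counting from Monday = 0 gives Friday.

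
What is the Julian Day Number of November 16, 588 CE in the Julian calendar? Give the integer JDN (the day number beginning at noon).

1936145

Equivalently 18 November 588 (proleptic Gregorian).
JDN 2400001 is 17 November 1858 CE (Gregorian), MJD 0; the target day is −463856 days from there, so JDN = 1936145.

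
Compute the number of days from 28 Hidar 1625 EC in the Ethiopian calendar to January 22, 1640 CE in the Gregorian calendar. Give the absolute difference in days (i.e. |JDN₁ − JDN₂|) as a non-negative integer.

2605

JDN of the first date = 2317474.
JDN of the second date = 2320079.
|2320079 − 2317474| = 2605.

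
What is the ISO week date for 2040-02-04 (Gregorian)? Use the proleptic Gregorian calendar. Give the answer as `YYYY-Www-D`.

2040-W05-6

The weekday is Saturday (ISO weekday 6).
That Saturday belongs to ISO week 5 of ISO year 2040.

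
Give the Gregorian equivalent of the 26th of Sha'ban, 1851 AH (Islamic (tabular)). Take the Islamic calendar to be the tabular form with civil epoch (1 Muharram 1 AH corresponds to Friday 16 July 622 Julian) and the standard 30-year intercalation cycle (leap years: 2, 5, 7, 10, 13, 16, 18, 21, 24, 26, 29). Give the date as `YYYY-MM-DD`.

2418-02-03

Both dates share Julian Day Number 2604250; in the Gregorian calendar that is 3 February 2418 CE.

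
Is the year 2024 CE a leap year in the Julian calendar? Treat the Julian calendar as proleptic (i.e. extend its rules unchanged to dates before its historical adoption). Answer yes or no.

yes

2024 mod 4 = 0, so it is a leap year in the Julian calendar.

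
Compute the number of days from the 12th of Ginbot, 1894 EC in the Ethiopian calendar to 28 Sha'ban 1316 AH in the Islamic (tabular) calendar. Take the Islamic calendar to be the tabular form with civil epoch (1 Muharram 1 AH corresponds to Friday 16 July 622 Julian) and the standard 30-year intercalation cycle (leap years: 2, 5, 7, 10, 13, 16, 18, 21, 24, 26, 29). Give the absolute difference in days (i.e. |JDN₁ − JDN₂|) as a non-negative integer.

1224

First date → JDN 2415890; second date → JDN 2414666.
The interval is |2415890 − 2414666| = 1224 days.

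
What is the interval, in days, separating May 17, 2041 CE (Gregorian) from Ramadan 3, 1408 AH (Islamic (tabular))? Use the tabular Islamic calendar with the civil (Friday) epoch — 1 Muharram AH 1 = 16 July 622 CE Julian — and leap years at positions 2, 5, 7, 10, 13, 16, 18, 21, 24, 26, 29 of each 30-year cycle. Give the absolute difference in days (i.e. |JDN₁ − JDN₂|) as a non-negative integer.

19385

First date → JDN 2466657; second date → JDN 2447272.
The interval is |2466657 − 2447272| = 19385 days.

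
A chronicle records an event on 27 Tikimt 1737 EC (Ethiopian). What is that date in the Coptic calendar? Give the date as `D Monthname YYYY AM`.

27 Paopi 1461 AM

Julian Day Number of the source date = 2358351.
Converting JDN 2358351 to the Coptic calendar gives 27 Paopi 1461 AM.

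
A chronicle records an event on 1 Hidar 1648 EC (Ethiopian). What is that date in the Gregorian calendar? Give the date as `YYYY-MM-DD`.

1655-11-08

Both dates share Julian Day Number 2325848; in the Gregorian calendar that is 8 November 1655 CE.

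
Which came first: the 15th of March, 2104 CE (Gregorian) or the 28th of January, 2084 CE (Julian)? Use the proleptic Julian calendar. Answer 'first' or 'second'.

second

First date → JDN 2489604; second date → JDN 2482266.
JDN 2482266 < JDN 2489604, so the second date is earlier.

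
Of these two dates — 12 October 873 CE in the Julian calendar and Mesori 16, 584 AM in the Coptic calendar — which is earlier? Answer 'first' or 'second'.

First date → JDN 2040206; second date → JDN 2038316.
JDN 2038316 < JDN 2040206, so the second date is earlier.

second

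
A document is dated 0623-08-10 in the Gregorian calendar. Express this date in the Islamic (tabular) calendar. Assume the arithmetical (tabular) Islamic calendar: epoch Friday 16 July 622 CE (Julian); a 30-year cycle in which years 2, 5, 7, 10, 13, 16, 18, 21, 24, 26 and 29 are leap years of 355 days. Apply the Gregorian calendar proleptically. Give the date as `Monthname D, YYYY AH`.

Both dates share Julian Day Number 1948827; in the tabular Islamic calendar that is 4 Safar 2 AH.

Safar 4, 2 AH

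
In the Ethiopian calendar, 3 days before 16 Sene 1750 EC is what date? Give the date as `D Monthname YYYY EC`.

Counting 3 days back from JDN 2363328 reaches JDN 2363325, which is 13 Sene 1750 EC.

13 Sene 1750 EC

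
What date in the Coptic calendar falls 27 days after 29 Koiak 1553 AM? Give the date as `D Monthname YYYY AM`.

Counting 27 days forward from JDN 2392016 reaches JDN 2392043, which is 26 Tobi 1553 AM.

26 Tobi 1553 AM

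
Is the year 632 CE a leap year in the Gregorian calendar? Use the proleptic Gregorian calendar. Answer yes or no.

yes

632 is divisible by 4 and not by 100, so it is a leap year.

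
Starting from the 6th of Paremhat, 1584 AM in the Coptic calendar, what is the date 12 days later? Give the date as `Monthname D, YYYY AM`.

JDN of the 6th of Paremhat, 1584 AM = 2403406.
2403406 + 12 = 2403418.
JDN 2403418 in the Coptic calendar is Paremhat 18, 1584 AM.

Paremhat 18, 1584 AM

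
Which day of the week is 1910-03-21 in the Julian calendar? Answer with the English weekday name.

Equivalently 3 April 1910 Gregorian, JDN 2418765.
JDN 2418765 mod 7 = 6, and JDN 0 was a Monday, so this is a Sunday.

Sunday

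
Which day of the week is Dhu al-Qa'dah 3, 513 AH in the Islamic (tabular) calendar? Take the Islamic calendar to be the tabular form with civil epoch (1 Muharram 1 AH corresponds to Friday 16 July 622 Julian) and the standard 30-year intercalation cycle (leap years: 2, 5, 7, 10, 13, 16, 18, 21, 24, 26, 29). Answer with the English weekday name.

In the proleptic Gregorian calendar this is 12 February 1120 (JDN 2130173).
2130173 ≡ 3 (mod 7); counting from Monday = 0 gives Thursday.

Thursday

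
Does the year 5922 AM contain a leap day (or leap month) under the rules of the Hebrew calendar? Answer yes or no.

Hebrew year 5922 is year 13 of its 19-year Metonic cycle; leap years are at positions 3, 6, 8, 11, 14, 17, 19, so it is a common year (12 months).

no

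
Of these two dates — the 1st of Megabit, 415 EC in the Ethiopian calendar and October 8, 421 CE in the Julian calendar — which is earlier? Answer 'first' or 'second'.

second

Converting both to JDN: 1875614 vs 1875109; the smaller is the second.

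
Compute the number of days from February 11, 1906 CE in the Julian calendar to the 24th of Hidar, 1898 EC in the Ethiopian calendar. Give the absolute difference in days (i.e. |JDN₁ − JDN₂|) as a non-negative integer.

83

JDN of the first date = 2417266.
JDN of the second date = 2417183.
|2417183 − 2417266| = 83.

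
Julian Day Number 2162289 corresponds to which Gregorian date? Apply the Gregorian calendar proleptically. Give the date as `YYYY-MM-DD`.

Counting from JDN 2299161 = 15 Oct 1582 gives an offset of -136872 days.

1208-01-17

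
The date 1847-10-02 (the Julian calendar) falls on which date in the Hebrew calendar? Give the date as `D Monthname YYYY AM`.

4 Cheshvan 5608 AM

Julian Day Number of the source date = 2395949.
Converting JDN 2395949 to the Hebrew calendar gives 4 Cheshvan 5608 AM.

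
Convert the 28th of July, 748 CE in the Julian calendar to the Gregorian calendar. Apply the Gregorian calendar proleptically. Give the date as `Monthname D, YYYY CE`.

For dates in this range the Gregorian date is 4 days ahead of the Julian.
28 July 748 Julian + 4 days → 1 August 748 Gregorian.

August 1, 748 CE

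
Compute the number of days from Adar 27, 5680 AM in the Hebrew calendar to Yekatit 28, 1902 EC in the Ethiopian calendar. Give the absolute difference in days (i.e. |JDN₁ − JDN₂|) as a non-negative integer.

JDN of the first date = 2422401.
JDN of the second date = 2418738.
|2418738 − 2422401| = 3663.

3663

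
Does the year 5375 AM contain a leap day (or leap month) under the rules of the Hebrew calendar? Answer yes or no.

Hebrew year 5375 is year 17 of its 19-year Metonic cycle; leap years are at positions 3, 6, 8, 11, 14, 17, 19, so it is a leap year (13 months).

yes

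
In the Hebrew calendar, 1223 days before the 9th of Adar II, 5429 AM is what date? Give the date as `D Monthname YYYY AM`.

The starting date is JDN 2330721; 2330721 − 1223 = 2329498.
JDN 2329498 corresponds to 27 Cheshvan 5426 AM.

27 Cheshvan 5426 AM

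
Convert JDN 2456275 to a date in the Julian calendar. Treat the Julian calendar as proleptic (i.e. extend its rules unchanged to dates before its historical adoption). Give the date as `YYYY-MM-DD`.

2012-11-30

The Gregorian equivalent of JDN 2456275 is 13 December 2012.
In the Julian calendar that day is 2012-11-30.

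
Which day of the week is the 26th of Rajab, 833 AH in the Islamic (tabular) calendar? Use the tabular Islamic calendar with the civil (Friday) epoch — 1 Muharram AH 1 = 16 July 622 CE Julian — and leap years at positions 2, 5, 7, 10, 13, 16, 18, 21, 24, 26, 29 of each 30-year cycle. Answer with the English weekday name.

This is JDN 2243475 (29 April 1430 Gregorian).
Since JDN mod 7 = 3 (0 = Monday), the day is Thursday.

Thursday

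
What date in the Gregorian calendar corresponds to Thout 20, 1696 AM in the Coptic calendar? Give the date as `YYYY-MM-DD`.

Julian Day Number of the source date = 2444148.
Converting JDN 2444148 to the Gregorian calendar gives 1 October 1979 CE.

1979-10-01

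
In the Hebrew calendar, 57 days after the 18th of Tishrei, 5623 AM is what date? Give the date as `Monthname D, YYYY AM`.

Kislev 16, 5623 AM

The starting date is JDN 2401426; 2401426 + 57 = 2401483.
JDN 2401483 corresponds to Kislev 16, 5623 AM.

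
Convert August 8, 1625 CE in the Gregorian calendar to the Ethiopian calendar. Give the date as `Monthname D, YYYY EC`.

Julian Day Number of the source date = 2314799.
Converting JDN 2314799 to the Ethiopian calendar gives 5 Nehase 1617 EC.

Nehase 5, 1617 EC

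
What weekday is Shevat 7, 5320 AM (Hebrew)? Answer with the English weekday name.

This is JDN 2290852 (15 January 1560 Gregorian).
2290852 ≡ 4 (mod 7); counting from Monday = 0 gives Friday.

Friday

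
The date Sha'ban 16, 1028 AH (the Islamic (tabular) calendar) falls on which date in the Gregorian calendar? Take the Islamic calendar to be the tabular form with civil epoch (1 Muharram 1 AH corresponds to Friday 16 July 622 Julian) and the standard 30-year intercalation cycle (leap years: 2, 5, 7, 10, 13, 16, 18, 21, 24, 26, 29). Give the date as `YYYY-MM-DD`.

Both dates share Julian Day Number 2312597; in the Gregorian calendar that is 29 July 1619 CE.

1619-07-29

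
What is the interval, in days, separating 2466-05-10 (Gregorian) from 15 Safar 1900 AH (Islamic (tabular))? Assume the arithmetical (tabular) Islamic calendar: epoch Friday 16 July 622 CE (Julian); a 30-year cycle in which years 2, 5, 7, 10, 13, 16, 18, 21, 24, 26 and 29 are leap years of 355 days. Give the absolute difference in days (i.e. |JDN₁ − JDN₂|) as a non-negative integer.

452

JDN of the first date = 2621878.
JDN of the second date = 2621426.
|2621426 − 2621878| = 452.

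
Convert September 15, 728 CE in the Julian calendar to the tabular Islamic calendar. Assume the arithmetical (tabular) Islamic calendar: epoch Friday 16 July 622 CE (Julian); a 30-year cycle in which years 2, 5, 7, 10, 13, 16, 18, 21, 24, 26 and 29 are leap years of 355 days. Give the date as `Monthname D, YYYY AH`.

Julian Day Number of the source date = 1987218.
Converting JDN 1987218 to the tabular Islamic calendar gives 5 Jumada al-Thani 110 AH.

Jumada al-Thani 5, 110 AH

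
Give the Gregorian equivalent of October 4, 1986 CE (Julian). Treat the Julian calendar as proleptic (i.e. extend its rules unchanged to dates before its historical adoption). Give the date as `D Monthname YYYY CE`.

17 October 1986 CE

At this point the Julian calendar is 13 days behind the Gregorian.
4 October 1986 Julian + 13 days → 17 October 1986 Gregorian.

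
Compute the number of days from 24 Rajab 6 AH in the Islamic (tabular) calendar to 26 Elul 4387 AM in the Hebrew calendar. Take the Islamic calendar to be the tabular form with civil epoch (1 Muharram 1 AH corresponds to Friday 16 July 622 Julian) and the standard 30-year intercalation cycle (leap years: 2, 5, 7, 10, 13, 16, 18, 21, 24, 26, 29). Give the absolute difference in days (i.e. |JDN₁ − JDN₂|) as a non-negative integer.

JDN of the first date = 1950412.
JDN of the second date = 1950325.
|1950325 − 1950412| = 87.

87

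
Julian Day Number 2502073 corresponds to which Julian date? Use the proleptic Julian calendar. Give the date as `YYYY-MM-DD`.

JDN 2502073 is 5 May 2138 in the Gregorian calendar.
In the Julian calendar that day is 2138-04-21.

2138-04-21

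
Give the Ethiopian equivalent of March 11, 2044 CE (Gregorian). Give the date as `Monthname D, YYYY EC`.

Julian Day Number of the source date = 2467686.
Converting JDN 2467686 to the Ethiopian calendar gives 2 Megabit 2036 EC.

Megabit 2, 2036 EC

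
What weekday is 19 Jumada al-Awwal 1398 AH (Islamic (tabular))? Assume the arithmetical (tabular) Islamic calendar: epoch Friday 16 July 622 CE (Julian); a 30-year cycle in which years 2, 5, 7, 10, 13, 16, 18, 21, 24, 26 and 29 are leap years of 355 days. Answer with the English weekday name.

This is JDN 2443626 (27 April 1978 Gregorian).
Since JDN mod 7 = 3 (0 = Monday), the day is Thursday.

Thursday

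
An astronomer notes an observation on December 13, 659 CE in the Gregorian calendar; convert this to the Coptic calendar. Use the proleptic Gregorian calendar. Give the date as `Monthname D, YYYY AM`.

Koiak 13, 376 AM

Both dates share Julian Day Number 1962101; in the Coptic calendar that is 13 Koiak 376 AM.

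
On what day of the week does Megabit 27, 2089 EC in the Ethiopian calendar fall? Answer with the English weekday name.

Friday

This is JDN 2487069 (5 April 2097 Gregorian).
2487069 ≡ 4 (mod 7); counting from Monday = 0 gives Friday.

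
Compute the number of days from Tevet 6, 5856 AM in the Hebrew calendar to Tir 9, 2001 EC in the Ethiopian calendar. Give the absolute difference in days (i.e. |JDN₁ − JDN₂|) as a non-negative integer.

JDN of the first date = 2486609.
JDN of the second date = 2454849.
|2454849 − 2486609| = 31760.

31760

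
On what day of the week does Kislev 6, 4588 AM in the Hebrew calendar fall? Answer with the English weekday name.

Friday

Equivalently 3 December 827 Gregorian, JDN 2023452.
Since JDN mod 7 = 4 (0 = Monday), the day is Friday.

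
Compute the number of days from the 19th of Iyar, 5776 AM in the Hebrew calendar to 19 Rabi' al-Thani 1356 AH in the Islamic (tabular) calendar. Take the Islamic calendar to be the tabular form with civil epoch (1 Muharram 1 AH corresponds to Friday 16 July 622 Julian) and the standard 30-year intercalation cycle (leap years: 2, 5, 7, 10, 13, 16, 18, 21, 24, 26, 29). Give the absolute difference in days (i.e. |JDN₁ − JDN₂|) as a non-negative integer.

JDN of the first date = 2457536.
JDN of the second date = 2428714.
|2428714 − 2457536| = 28822.

28822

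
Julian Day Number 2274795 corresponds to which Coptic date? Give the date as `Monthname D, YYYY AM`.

Tobi 23, 1232 AM

JDN 2274795 is 29 January 1516 in the proleptic Gregorian calendar.
In the Coptic calendar that day is Tobi 23, 1232 AM.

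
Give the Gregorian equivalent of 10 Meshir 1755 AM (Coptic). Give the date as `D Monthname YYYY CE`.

17 February 2039 CE

Both dates share Julian Day Number 2465837; in the Gregorian calendar that is 17 February 2039 CE.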